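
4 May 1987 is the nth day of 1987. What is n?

124

Days in months before May: 31 + 28 + 31 + 30 = 120.
Plus 4 days into May → day 124.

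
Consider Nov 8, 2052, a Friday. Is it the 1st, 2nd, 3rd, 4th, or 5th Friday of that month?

2nd

Day 8 falls in week ⌈8/7⌉ of the month.
Days 1–7 hold the 1st Friday, 8–14 the 2nd, 15–21 the 3rd, 22–28 the 4th, 29–31 the 5th.
8 is in the range for the 2nd.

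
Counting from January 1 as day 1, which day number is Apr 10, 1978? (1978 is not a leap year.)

100

Days in months before Apr: 31 + 28 + 31 = 90.
Plus 10 days into Apr → day 100.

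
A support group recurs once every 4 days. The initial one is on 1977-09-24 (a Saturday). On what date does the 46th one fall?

The 46th occurrence is 45 intervals after the first: 45 × 4 = 180 days after 1977-09-24.
September has 30 days — 6 days to the end of September leaves 174.
October has 31 days (143 left).
November has 30 days (113 left).
December has 31 days (82 left).
January has 31 days (51 left).
February has 28 days (23 left).
23 days into March → 1978-03-23.

1978-03-23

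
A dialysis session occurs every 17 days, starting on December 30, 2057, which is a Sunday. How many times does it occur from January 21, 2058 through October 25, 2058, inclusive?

16

Occurrences land 17·i days after December 30, 2057 for i = 0, 1, 2, …
January 21, 2058 is 22 days after the start; 22 ÷ 17 = 1 remainder 5; since the remainder is 5, round up to i = 2. First occurrence in the window: #3 on February 2, 2058 (2×17 = 34 days in).
October 25, 2058 is 299 days after the start; 299 ÷ 17 = 17 remainder 10. Last occurrence in the window: #18 on October 15, 2058.
Occurrences #3 through #18: 16 in total.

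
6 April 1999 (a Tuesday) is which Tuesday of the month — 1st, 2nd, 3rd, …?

Day 6 falls in week ⌈6/7⌉ of the month.
Days 1–7 hold the 1st Tuesday, 8–14 the 2nd, 15–21 the 3rd, 22–28 the 4th, 29–31 the 5th.
6 is in the range for the 1st.

1st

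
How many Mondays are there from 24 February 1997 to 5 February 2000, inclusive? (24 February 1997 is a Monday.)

154

24 February 1997 is a Monday; the first Monday on or after it is 24 February 1997.
From 24 February 1997 to 5 February 2000: 310 + 365 + 365 + 36 = 1076 days (rest of 1997, 1998, 1999, to 5 February 2000 in 2000).
1076 ÷ 7 = 153 full weeks with remainder 5, so 153 more Mondays after the first → 154.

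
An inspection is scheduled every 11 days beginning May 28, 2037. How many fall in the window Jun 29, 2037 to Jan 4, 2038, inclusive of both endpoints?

Occurrences land 11·i days after May 28, 2037 for i = 0, 1, 2, …
Jun 29, 2037 is 32 days after the start; 32 ÷ 11 = 2 remainder 10; since the remainder is 10, round up to i = 3. First occurrence in the window: #4 on Jun 30, 2037 (3×11 = 33 days in).
Jan 4, 2038 is 221 days after the start; 221 ÷ 11 = 20 remainder 1. Last occurrence in the window: #21 on Jan 3, 2038.
Occurrences #4 through #21: 18 in total.

18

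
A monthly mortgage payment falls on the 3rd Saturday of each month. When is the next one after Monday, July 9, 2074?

July 21, 2074

July 2074 starts on a Sunday; its first Saturday is the 7th, so the 3rd Saturday is the 21st — July 21, 2074.
July 21, 2074 is after July 9, 2074, so that is the next one.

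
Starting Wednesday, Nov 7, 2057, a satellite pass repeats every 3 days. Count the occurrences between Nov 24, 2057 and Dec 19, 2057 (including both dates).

9

Occurrences land 3·i days after Nov 7, 2057 for i = 0, 1, 2, …
Nov 24, 2057 is 17 days after the start; 17 ÷ 3 = 5 remainder 2; since the remainder is 2, round up to i = 6. First occurrence in the window: #7 on Nov 25, 2057 (6×3 = 18 days in).
Dec 19, 2057 is 42 days after the start; 42 ÷ 3 = 14 remainder 0. Last occurrence in the window: #15 on Dec 19, 2057.
Occurrences #7 through #15: 9 in total.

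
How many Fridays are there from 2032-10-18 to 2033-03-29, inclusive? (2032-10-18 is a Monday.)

2032-10-18 is a Monday; the first Friday on or after it is 2032-10-22 (4 days later).
From 2032-10-22 to 2033-03-29: 9 + 30 + 31 + 31 + 28 + 29 = 158 days (rest of October, November, December, January, February, March).
158 ÷ 7 = 22 full weeks with remainder 4, so 22 more Fridays after the first → 23.

23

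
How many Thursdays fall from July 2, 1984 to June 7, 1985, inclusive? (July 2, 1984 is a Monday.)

July 2, 1984 is a Monday; the first Thursday on or after it is July 5, 1984 (3 days later).
From July 5, 1984 to June 7, 1985: 179 + 158 = 337 days (rest of 1984, to June 7, 1985 in 1985).
337 ÷ 7 = 48 full weeks with remainder 1, so 48 more Thursdays after the first → 49.

49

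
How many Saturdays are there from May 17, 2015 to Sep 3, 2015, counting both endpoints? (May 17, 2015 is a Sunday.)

May 17, 2015 is a Sunday; the first Saturday on or after it is May 23, 2015 (6 days later).
From May 23, 2015 to Sep 3, 2015: 8 + 30 + 31 + 31 + 3 = 103 days (rest of May, Jun, Jul, Aug, Sep).
103 ÷ 7 = 14 full weeks with remainder 5, so 14 more Saturdays after the first → 15.

15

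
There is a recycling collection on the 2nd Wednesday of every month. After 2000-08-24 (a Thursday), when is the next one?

2000-09-13

August 2000 starts on a Tuesday; its first Wednesday is the 2nd, so the 2nd Wednesday is the 9th — 2000-08-09.
That is not after 2000-08-24, so look at September 2000.
September 2000 starts on a Friday; its first Wednesday is the 6th, so the 2nd Wednesday is the 13th — 2000-09-13.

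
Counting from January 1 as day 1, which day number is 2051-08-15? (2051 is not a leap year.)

Days in months before August: 31 + 28 + 31 + 30 + 31 + 30 + 31 = 212.
Plus 15 days into August → day 227.

227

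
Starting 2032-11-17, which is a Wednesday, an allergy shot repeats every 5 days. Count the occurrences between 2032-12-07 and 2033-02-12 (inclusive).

14

Occurrences land 5·i days after 2032-11-17 for i = 0, 1, 2, …
2032-12-07 is 20 days after the start; 20 ÷ 5 = 4 remainder 0. First occurrence in the window: #5 on 2032-12-07 (4×5 = 20 days in).
2033-02-12 is 87 days after the start; 87 ÷ 5 = 17 remainder 2. Last occurrence in the window: #18 on 2033-02-10.
Occurrences #5 through #18: 14 in total.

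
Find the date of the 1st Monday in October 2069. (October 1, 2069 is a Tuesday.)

October 2069 begins on a Tuesday, so the first Monday is October 7 (6 days later).

October 7, 2069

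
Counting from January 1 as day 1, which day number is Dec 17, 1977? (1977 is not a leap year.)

351

Days in months before Dec: 31 + 28 + 31 + 30 + 31 + 30 + 31 + 31 + 30 + 31 + 30 = 334.
Plus 17 days into Dec → day 351.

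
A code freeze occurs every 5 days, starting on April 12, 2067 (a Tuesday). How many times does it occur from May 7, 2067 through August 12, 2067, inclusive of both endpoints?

20

Occurrences land 5·i days after April 12, 2067 for i = 0, 1, 2, …
May 7, 2067 is 25 days after the start; 25 ÷ 5 = 5 remainder 0. First occurrence in the window: #6 on May 7, 2067 (5×5 = 25 days in).
August 12, 2067 is 122 days after the start; 122 ÷ 5 = 24 remainder 2. Last occurrence in the window: #25 on August 10, 2067.
Occurrences #6 through #25: 20 in total.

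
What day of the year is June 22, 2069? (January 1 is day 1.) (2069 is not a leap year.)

Days in months before June: 31 + 28 + 31 + 30 + 31 = 151.
Plus 22 days into June → day 173.

173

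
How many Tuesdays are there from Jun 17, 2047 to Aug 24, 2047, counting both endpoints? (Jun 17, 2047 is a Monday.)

10

Jun 17, 2047 is a Monday; the first Tuesday on or after it is Jun 18, 2047 (1 day later).
From Jun 18, 2047 to Aug 24, 2047: 12 + 31 + 24 = 67 days (rest of Jun, Jul, Aug).
67 ÷ 7 = 9 full weeks with remainder 4, so 9 more Tuesdays after the first → 10.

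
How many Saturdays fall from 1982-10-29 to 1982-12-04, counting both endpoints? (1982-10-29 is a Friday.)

1982-10-29 is a Friday; the first Saturday on or after it is 1982-10-30 (1 day later).
From 1982-10-30 to 1982-12-04: 1 + 30 + 4 = 35 days (rest of October, November, December).
35 ÷ 7 = 5 full weeks with remainder 0, so 5 more Saturdays after the first → 6.

6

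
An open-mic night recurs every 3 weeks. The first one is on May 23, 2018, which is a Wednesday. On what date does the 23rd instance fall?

Aug 28, 2019

The 23rd occurrence is 22 intervals after the first: 22 × 21 = 462 days after May 23, 2018.
May has 31 days — 8 days to the end of May leaves 454.
From end of May to end of 2018 is 214 days (240 left).
Jan has 31 days (209 left).
Feb has 28 days (181 left).
Mar has 31 days (150 left).
Apr has 30 days (120 left).
May has 31 days (89 left).
Jun has 30 days (59 left).
Jul has 31 days (28 left).
28 days into Aug → Aug 28, 2019.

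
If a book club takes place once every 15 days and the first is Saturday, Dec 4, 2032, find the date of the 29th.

The 29th occurrence is 28 intervals after the first: 28 × 15 = 420 days after Dec 4, 2032.
Dec has 31 days — 27 days to the end of Dec leaves 393.
Jan has 31 days (362 left).
Feb has 28 days (334 left).
Mar has 31 days (303 left).
Apr has 30 days (273 left).
May has 31 days (242 left).
Jun has 30 days (212 left).
Jul has 31 days (181 left).
Aug has 31 days (150 left).
Sep has 30 days (120 left).
Oct has 31 days (89 left).
Nov has 30 days (59 left).
Dec has 31 days (28 left).
28 days into Jan → Jan 28, 2034.

Jan 28, 2034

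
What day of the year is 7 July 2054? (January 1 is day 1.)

188

Days in months before July: 31 + 28 + 31 + 30 + 31 + 30 = 181.
Plus 7 days into July → day 188.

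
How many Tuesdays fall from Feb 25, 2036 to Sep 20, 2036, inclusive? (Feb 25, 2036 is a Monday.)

Feb 25, 2036 is a Monday; the first Tuesday on or after it is Feb 26, 2036 (1 day later).
From Feb 26, 2036 to Sep 20, 2036: 3 + 31 + 30 + 31 + 30 + 31 + 31 + 20 = 207 days (rest of Feb, Mar, Apr, May, Jun, Jul, Aug, Sep).
207 ÷ 7 = 29 full weeks with remainder 4, so 29 more Tuesdays after the first → 30.

30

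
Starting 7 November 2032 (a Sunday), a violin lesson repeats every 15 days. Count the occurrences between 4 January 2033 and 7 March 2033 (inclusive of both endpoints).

Occurrences land 15·i days after 7 November 2032 for i = 0, 1, 2, …
4 January 2033 is 58 days after the start; 58 ÷ 15 = 3 remainder 13; since the remainder is 13, round up to i = 4. First occurrence in the window: #5 on 6 January 2033 (4×15 = 60 days in).
7 March 2033 is 120 days after the start; 120 ÷ 15 = 8 remainder 0. Last occurrence in the window: #9 on 7 March 2033.
Occurrences #5 through #9: 5 in total.

5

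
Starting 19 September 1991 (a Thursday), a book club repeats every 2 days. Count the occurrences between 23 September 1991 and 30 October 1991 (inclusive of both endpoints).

19

Occurrences land 2·i days after 19 September 1991 for i = 0, 1, 2, …
23 September 1991 is 4 days after the start; 4 ÷ 2 = 2 remainder 0. First occurrence in the window: #3 on 23 September 1991 (2×2 = 4 days in).
30 October 1991 is 41 days after the start; 41 ÷ 2 = 20 remainder 1. Last occurrence in the window: #21 on 29 October 1991.
Occurrences #3 through #21: 19 in total.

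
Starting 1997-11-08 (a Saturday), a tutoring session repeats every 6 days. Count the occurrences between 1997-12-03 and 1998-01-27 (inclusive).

9

Occurrences land 6·i days after 1997-11-08 for i = 0, 1, 2, …
1997-12-03 is 25 days after the start; 25 ÷ 6 = 4 remainder 1; since the remainder is 1, round up to i = 5. First occurrence in the window: #6 on 1997-12-08 (5×6 = 30 days in).
1998-01-27 is 80 days after the start; 80 ÷ 6 = 13 remainder 2. Last occurrence in the window: #14 on 1998-01-25.
Occurrences #6 through #14: 9 in total.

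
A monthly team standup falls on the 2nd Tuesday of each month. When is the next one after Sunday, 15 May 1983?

14 June 1983

May 1983 starts on a Sunday; its first Tuesday is the 3rd, so the 2nd Tuesday is the 10th — 10 May 1983.
That is not after 15 May 1983, so look at June 1983.
June 1983 starts on a Wednesday; its first Tuesday is the 7th, so the 2nd Tuesday is the 14th — 14 June 1983.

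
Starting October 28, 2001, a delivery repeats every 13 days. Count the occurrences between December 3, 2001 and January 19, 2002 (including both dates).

4

Occurrences land 13·i days after October 28, 2001 for i = 0, 1, 2, …
December 3, 2001 is 36 days after the start; 36 ÷ 13 = 2 remainder 10; since the remainder is 10, round up to i = 3. First occurrence in the window: #4 on December 6, 2001 (3×13 = 39 days in).
January 19, 2002 is 83 days after the start; 83 ÷ 13 = 6 remainder 5. Last occurrence in the window: #7 on January 14, 2002.
Occurrences #4 through #7: 4 in total.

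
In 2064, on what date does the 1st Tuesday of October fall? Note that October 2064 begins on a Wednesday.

2064-10-07

October 2064 begins on a Wednesday, so the first Tuesday is October 7 (6 days later).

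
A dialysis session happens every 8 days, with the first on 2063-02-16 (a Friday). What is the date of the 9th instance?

The 9th occurrence is 8 intervals after the first: 8 × 8 = 64 days after 2063-02-16.
February has 28 days — 12 days to the end of February leaves 52.
March has 31 days (21 left).
21 days into April → 2063-04-21.

2063-04-21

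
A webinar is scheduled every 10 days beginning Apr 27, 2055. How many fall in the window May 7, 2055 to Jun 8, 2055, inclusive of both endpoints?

Occurrences land 10·i days after Apr 27, 2055 for i = 0, 1, 2, …
May 7, 2055 is 10 days after the start; 10 ÷ 10 = 1 remainder 0. First occurrence in the window: #2 on May 7, 2055 (1×10 = 10 days in).
Jun 8, 2055 is 42 days after the start; 42 ÷ 10 = 4 remainder 2. Last occurrence in the window: #5 on Jun 6, 2055.
Occurrences #2 through #5: 4 in total.

4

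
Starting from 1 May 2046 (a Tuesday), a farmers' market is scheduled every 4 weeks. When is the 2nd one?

29 May 2046

The 2nd occurrence is 1 interval after the first: 1 × 28 = 28 days after 1 May 2046.
28 days later is 29 May 2046.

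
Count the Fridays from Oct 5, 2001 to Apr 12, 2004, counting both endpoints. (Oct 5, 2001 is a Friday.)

132

Oct 5, 2001 is a Friday; the first Friday on or after it is Oct 5, 2001.
From Oct 5, 2001 to Apr 12, 2004: 87 + 365 + 365 + 103 = 920 days (rest of 2001, 2002, 2003, to Apr 12, 2004 in 2004).
920 ÷ 7 = 131 full weeks with remainder 3, so 131 more Fridays after the first → 132.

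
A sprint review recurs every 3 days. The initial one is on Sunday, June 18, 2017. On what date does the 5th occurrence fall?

The 5th occurrence is 4 intervals after the first: 4 × 3 = 12 days after June 18, 2017.
12 days later is June 30, 2017.

June 30, 2017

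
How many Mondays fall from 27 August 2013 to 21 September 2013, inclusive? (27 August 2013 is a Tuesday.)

27 August 2013 is a Tuesday; the first Monday on or after it is 2 September 2013 (6 days later).
From 2 September 2013 to 21 September 2013 is 21 − 2 = 19 days.
19 ÷ 7 = 2 full weeks with remainder 5, so 2 more Mondays after the first → 3.

3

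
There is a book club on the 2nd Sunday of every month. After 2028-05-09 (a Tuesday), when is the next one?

2028-05-14

May 2028 starts on a Monday; its first Sunday is the 7th, so the 2nd Sunday is the 14th — 2028-05-14.
2028-05-14 is after 2028-05-09, so that is the next one.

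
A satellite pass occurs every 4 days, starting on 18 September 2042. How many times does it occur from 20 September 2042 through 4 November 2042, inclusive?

11

Occurrences land 4·i days after 18 September 2042 for i = 0, 1, 2, …
20 September 2042 is 2 days after the start; 2 ÷ 4 = 0 remainder 2; since the remainder is 2, round up to i = 1. First occurrence in the window: #2 on 22 September 2042 (1×4 = 4 days in).
4 November 2042 is 47 days after the start; 47 ÷ 4 = 11 remainder 3. Last occurrence in the window: #12 on 1 November 2042.
Occurrences #2 through #12: 11 in total.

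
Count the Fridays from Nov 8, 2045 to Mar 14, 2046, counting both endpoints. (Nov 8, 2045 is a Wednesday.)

18

Nov 8, 2045 is a Wednesday; the first Friday on or after it is Nov 10, 2045 (2 days later).
From Nov 10, 2045 to Mar 14, 2046: 20 + 31 + 31 + 28 + 14 = 124 days (rest of Nov, Dec, Jan, Feb, Mar).
124 ÷ 7 = 17 full weeks with remainder 5, so 17 more Fridays after the first → 18.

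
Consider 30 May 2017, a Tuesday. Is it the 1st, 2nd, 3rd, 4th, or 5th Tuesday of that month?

5th

Day 30 falls in week ⌈30/7⌉ of the month.
Days 1–7 hold the 1st Tuesday, 8–14 the 2nd, 15–21 the 3rd, 22–28 the 4th, 29–31 the 5th.
30 is in the range for the 5th.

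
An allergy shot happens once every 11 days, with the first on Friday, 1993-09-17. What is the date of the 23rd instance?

The 23rd occurrence is 22 intervals after the first: 22 × 11 = 242 days after 1993-09-17.
September has 30 days — 13 days to the end of September leaves 229.
October has 31 days (198 left).
November has 30 days (168 left).
December has 31 days (137 left).
January has 31 days (106 left).
February has 28 days (78 left).
March has 31 days (47 left).
April has 30 days (17 left).
17 days into May → 1994-05-17.

1994-05-17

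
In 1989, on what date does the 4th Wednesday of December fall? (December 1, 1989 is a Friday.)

27 December 1989

December 1989 begins on a Friday, so the first Wednesday is December 6 (5 days later).
The 4th Wednesday is 3 weeks later: 6 + 21 = 27.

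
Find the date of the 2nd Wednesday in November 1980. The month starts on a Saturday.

November 1980 begins on a Saturday, so the first Wednesday is November 5 (4 days later).
The 2nd Wednesday is 1 weeks later: 5 + 7 = 12.

1980-11-12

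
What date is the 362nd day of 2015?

January has 31 days (362 − 31 = 331 remain).
February has 28 days (331 − 28 = 303 remain).
March has 31 days (303 − 31 = 272 remain).
April has 30 days (272 − 30 = 242 remain).
May has 31 days (242 − 31 = 211 remain).
June has 30 days (211 − 30 = 181 remain).
July has 31 days (181 − 31 = 150 remain).
August has 31 days (150 − 31 = 119 remain).
September has 30 days (119 − 30 = 89 remain).
October has 31 days (89 − 31 = 58 remain).
November has 30 days (58 − 30 = 28 remain).
28 into December → December 28.

28 December 2015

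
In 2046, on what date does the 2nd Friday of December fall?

2046-12-14

The first Friday of December 2046 is December 7.
The 2nd Friday is 1 weeks later: 7 + 7 = 14.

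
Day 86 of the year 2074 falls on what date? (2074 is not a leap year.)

27 March 2074

January has 31 days (86 − 31 = 55 remain).
February has 28 days (55 − 28 = 27 remain).
27 into March → March 27.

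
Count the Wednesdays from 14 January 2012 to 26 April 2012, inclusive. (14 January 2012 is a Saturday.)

14 January 2012 is a Saturday; the first Wednesday on or after it is 18 January 2012 (4 days later).
From 18 January 2012 to 26 April 2012: 13 + 29 + 31 + 26 = 99 days (rest of January, February, March, April).
99 ÷ 7 = 14 full weeks with remainder 1, so 14 more Wednesdays after the first → 15.

15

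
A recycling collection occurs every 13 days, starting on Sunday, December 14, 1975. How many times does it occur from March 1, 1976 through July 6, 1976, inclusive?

10

Occurrences land 13·i days after December 14, 1975 for i = 0, 1, 2, …
March 1, 1976 is 78 days after the start; 78 ÷ 13 = 6 remainder 0. First occurrence in the window: #7 on March 1, 1976 (6×13 = 78 days in).
July 6, 1976 is 205 days after the start; 205 ÷ 13 = 15 remainder 10. Last occurrence in the window: #16 on June 26, 1976.
Occurrences #7 through #16: 10 in total.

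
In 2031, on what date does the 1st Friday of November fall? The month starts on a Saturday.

November 2031 begins on a Saturday, so the first Friday is November 7 (6 days later).

7 November 2031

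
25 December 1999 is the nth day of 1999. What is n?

Days in months before December: 31 + 28 + 31 + 30 + 31 + 30 + 31 + 31 + 30 + 31 + 30 = 334.
Plus 25 days into December → day 359.

359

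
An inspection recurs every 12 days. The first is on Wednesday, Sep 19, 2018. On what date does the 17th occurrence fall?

Mar 30, 2019

The 17th occurrence is 16 intervals after the first: 16 × 12 = 192 days after Sep 19, 2018.
Sep has 30 days — 11 days to the end of Sep leaves 181.
Oct has 31 days (150 left).
Nov has 30 days (120 left).
Dec has 31 days (89 left).
Jan has 31 days (58 left).
Feb has 28 days (30 left).
30 days into Mar → Mar 30, 2019.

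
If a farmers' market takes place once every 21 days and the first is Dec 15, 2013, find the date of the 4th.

Feb 16, 2014

The 4th occurrence is 3 intervals after the first: 3 × 21 = 63 days after Dec 15, 2013.
Dec has 31 days — 16 days to the end of Dec leaves 47.
Jan has 31 days (16 left).
16 days into Feb → Feb 16, 2014.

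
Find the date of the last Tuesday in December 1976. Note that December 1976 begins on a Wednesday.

1976-12-28

December 1976 begins on a Wednesday, so the first Tuesday is December 7 (6 days later).
December 1976 has 31 days. Adding weeks: 7, 14, 21, 28 — the last one ≤ 31 is the 28th.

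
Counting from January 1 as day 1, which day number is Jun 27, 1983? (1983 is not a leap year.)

Days in months before Jun: 31 + 28 + 31 + 30 + 31 = 151.
Plus 27 days into Jun → day 178.

178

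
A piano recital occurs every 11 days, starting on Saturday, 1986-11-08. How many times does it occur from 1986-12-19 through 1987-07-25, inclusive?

20

Occurrences land 11·i days after 1986-11-08 for i = 0, 1, 2, …
1986-12-19 is 41 days after the start; 41 ÷ 11 = 3 remainder 8; since the remainder is 8, round up to i = 4. First occurrence in the window: #5 on 1986-12-22 (4×11 = 44 days in).
1987-07-25 is 259 days after the start; 259 ÷ 11 = 23 remainder 6. Last occurrence in the window: #24 on 1987-07-19.
Occurrences #5 through #24: 20 in total.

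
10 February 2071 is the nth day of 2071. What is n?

41

Days in months before February: 31 = 31.
Plus 10 days into February → day 41.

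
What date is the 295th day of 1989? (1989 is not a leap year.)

22 October 1989

January has 31 days (295 − 31 = 264 remain).
February has 28 days (264 − 28 = 236 remain).
March has 31 days (236 − 31 = 205 remain).
April has 30 days (205 − 30 = 175 remain).
May has 31 days (175 − 31 = 144 remain).
June has 30 days (144 − 30 = 114 remain).
July has 31 days (114 − 31 = 83 remain).
August has 31 days (83 − 31 = 52 remain).
September has 30 days (52 − 30 = 22 remain).
22 into October → October 22.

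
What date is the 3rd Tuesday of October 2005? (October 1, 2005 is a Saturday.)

October 18, 2005

October 2005 begins on a Saturday, so the first Tuesday is October 4 (3 days later).
The 3rd Tuesday is 2 weeks later: 4 + 14 = 18.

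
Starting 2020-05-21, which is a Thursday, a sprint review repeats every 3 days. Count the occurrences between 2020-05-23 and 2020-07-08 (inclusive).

Occurrences land 3·i days after 2020-05-21 for i = 0, 1, 2, …
2020-05-23 is 2 days after the start; 2 ÷ 3 = 0 remainder 2; since the remainder is 2, round up to i = 1. First occurrence in the window: #2 on 2020-05-24 (1×3 = 3 days in).
2020-07-08 is 48 days after the start; 48 ÷ 3 = 16 remainder 0. Last occurrence in the window: #17 on 2020-07-08.
Occurrences #2 through #17: 16 in total.

16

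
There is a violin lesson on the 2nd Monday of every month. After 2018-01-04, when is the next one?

2018-01-08

January 2018 starts on a Monday; its first Monday is the 1st, so the 2nd Monday is the 8th — 2018-01-08.
2018-01-08 is after 2018-01-04, so that is the next one.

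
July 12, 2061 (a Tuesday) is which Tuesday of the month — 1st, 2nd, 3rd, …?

2nd

Day 12 falls in week ⌈12/7⌉ of the month.
Days 1–7 hold the 1st Tuesday, 8–14 the 2nd, 15–21 the 3rd, 22–28 the 4th, 29–31 the 5th.
12 is in the range for the 2nd.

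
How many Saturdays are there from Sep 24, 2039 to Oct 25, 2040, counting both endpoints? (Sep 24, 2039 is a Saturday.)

57

Sep 24, 2039 is a Saturday; the first Saturday on or after it is Sep 24, 2039.
From Sep 24, 2039 to Oct 25, 2040: 98 + 299 = 397 days (rest of 2039, to Oct 25, 2040 in 2040).
397 ÷ 7 = 56 full weeks with remainder 5, so 56 more Saturdays after the first → 57.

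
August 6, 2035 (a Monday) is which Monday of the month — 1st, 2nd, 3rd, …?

1st

Day 6 falls in week ⌈6/7⌉ of the month.
Days 1–7 hold the 1st Monday, 8–14 the 2nd, 15–21 the 3rd, 22–28 the 4th, 29–31 the 5th.
6 is in the range for the 1st.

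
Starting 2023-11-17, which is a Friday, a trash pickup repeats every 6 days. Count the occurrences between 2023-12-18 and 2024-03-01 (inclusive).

12

Occurrences land 6·i days after 2023-11-17 for i = 0, 1, 2, …
2023-12-18 is 31 days after the start; 31 ÷ 6 = 5 remainder 1; since the remainder is 1, round up to i = 6. First occurrence in the window: #7 on 2023-12-23 (6×6 = 36 days in).
2024-03-01 is 105 days after the start; 105 ÷ 6 = 17 remainder 3. Last occurrence in the window: #18 on 2024-02-27.
Occurrences #7 through #18: 12 in total.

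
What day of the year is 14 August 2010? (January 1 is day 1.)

Days in months before August: 31 + 28 + 31 + 30 + 31 + 30 + 31 = 212.
Plus 14 days into August → day 226.

226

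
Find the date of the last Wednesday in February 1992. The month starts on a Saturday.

1992-02-26

February 1992 begins on a Saturday, so the first Wednesday is February 5 (4 days later).
February 1992 has 29 days. Adding weeks: 5, 12, 19, 26 — the last one ≤ 29 is the 26th.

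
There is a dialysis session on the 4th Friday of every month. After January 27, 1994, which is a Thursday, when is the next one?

January 1994 starts on a Saturday; its first Friday is the 7th, so the 4th Friday is the 28th — January 28, 1994.
January 28, 1994 is after January 27, 1994, so that is the next one.

January 28, 1994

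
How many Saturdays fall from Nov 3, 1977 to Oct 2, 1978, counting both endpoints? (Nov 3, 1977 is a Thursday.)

Nov 3, 1977 is a Thursday; the first Saturday on or after it is Nov 5, 1977 (2 days later).
From Nov 5, 1977 to Oct 2, 1978: 56 + 275 = 331 days (rest of 1977, to Oct 2, 1978 in 1978).
331 ÷ 7 = 47 full weeks with remainder 2, so 47 more Saturdays after the first → 48.

48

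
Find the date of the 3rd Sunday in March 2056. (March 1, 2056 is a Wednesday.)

2056-03-19

March 2056 begins on a Wednesday, so the first Sunday is March 5 (4 days later).
The 3rd Sunday is 2 weeks later: 5 + 14 = 19.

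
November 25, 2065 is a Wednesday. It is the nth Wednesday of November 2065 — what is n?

4th

Day 25 falls in week ⌈25/7⌉ of the month.
Days 1–7 hold the 1st Wednesday, 8–14 the 2nd, 15–21 the 3rd, 22–28 the 4th, 29–31 the 5th.
25 is in the range for the 4th.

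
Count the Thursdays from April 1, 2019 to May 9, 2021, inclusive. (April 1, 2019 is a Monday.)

April 1, 2019 is a Monday; the first Thursday on or after it is April 4, 2019 (3 days later).
From April 4, 2019 to May 9, 2021: 271 + 366 + 129 = 766 days (rest of 2019, 2020, to May 9, 2021 in 2021).
766 ÷ 7 = 109 full weeks with remainder 3, so 109 more Thursdays after the first → 110.

110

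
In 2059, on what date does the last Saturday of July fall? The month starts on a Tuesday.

July 2059 begins on a Tuesday, so the first Saturday is July 5 (4 days later).
July 2059 has 31 days. Adding weeks: 5, 12, 19, 26 — the last one ≤ 31 is the 26th.

July 26, 2059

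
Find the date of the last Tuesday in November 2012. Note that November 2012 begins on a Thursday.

November 2012 begins on a Thursday, so the first Tuesday is November 6 (5 days later).
November 2012 has 30 days. Adding weeks: 6, 13, 20, 27 — the last one ≤ 30 is the 27th.

November 27, 2012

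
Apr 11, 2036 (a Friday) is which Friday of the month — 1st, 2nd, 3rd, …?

2nd

Day 11 falls in week ⌈11/7⌉ of the month.
Days 1–7 hold the 1st Friday, 8–14 the 2nd, 15–21 the 3rd, 22–28 the 4th, 29–31 the 5th.
11 is in the range for the 2nd.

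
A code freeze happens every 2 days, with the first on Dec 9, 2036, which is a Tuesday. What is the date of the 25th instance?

The 25th occurrence is 24 intervals after the first: 24 × 2 = 48 days after Dec 9, 2036.
Dec has 31 days — 22 days to the end of Dec leaves 26.
26 days into Jan → Jan 26, 2037.

Jan 26, 2037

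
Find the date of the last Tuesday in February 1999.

February 23, 1999

February 1999 begins on a Monday, so the first Tuesday is February 2 (1 day later).
February 1999 has 28 days. Adding weeks: 2, 9, 16, 23 — the last one ≤ 28 is the 23rd.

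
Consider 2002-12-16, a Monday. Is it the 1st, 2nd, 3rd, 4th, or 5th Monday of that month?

Day 16 falls in week ⌈16/7⌉ of the month.
Days 1–7 hold the 1st Monday, 8–14 the 2nd, 15–21 the 3rd, 22–28 the 4th, 29–31 the 5th.
16 is in the range for the 3rd.

3rd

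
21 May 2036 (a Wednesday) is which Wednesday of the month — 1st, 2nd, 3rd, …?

Day 21 falls in week ⌈21/7⌉ of the month.
Days 1–7 hold the 1st Wednesday, 8–14 the 2nd, 15–21 the 3rd, 22–28 the 4th, 29–31 the 5th.
21 is in the range for the 3rd.

3rd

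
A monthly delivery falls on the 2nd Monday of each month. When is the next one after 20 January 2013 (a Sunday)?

January 2013 starts on a Tuesday; its first Monday is the 7th, so the 2nd Monday is the 14th — 14 January 2013.
That is not after 20 January 2013, so look at February 2013.
February 2013 starts on a Friday; its first Monday is the 4th, so the 2nd Monday is the 11th — 11 February 2013.

11 February 2013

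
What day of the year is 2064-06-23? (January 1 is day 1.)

175

Days in months before June: 31 + 29 + 31 + 30 + 31 = 152.
Plus 23 days into June → day 175.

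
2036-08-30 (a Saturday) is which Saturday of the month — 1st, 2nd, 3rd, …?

5th

Day 30 falls in week ⌈30/7⌉ of the month.
Days 1–7 hold the 1st Saturday, 8–14 the 2nd, 15–21 the 3rd, 22–28 the 4th, 29–31 the 5th.
30 is in the range for the 5th.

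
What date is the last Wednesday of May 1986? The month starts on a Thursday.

May 1986 begins on a Thursday, so the first Wednesday is May 7 (6 days later).
May 1986 has 31 days. Adding weeks: 7, 14, 21, 28 — the last one ≤ 31 is the 28th.

May 28, 1986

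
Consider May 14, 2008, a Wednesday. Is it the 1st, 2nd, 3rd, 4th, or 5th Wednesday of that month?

Day 14 falls in week ⌈14/7⌉ of the month.
Days 1–7 hold the 1st Wednesday, 8–14 the 2nd, 15–21 the 3rd, 22–28 the 4th, 29–31 the 5th.
14 is in the range for the 2nd.

2nd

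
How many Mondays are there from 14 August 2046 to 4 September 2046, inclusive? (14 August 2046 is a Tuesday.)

14 August 2046 is a Tuesday; the first Monday on or after it is 20 August 2046 (6 days later).
From 20 August 2046 to 4 September 2046: 11 + 4 = 15 days (rest of August, September).
15 ÷ 7 = 2 full weeks with remainder 1, so 2 more Mondays after the first → 3.

3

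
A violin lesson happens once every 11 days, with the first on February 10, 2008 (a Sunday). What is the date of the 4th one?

March 14, 2008

The 4th occurrence is 3 intervals after the first: 3 × 11 = 33 days after February 10, 2008.
February has 29 days — 19 days to the end of February leaves 14.
14 days into March → March 14, 2008.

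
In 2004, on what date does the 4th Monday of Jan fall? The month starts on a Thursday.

Jan 26, 2004

Jan 2004 begins on a Thursday, so the first Monday is Jan 5 (4 days later).
The 4th Monday is 3 weeks later: 5 + 21 = 26.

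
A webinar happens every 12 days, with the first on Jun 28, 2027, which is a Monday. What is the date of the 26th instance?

Apr 23, 2028

The 26th occurrence is 25 intervals after the first: 25 × 12 = 300 days after Jun 28, 2027.
Jun has 30 days — 2 days to the end of Jun leaves 298.
Jul has 31 days (267 left).
Aug has 31 days (236 left).
Sep has 30 days (206 left).
Oct has 31 days (175 left).
Nov has 30 days (145 left).
Dec has 31 days (114 left).
Jan has 31 days (83 left).
Feb has 29 days (54 left).
Mar has 31 days (23 left).
23 days into Apr → Apr 23, 2028.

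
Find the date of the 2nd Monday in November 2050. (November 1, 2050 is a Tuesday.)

November 2050 begins on a Tuesday, so the first Monday is November 7 (6 days later).
The 2nd Monday is 1 weeks later: 7 + 7 = 14.

14 November 2050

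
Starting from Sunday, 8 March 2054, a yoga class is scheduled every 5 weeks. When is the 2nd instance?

The 2nd occurrence is 1 interval after the first: 1 × 35 = 35 days after 8 March 2054.
March has 31 days — 23 days to the end of March leaves 12.
12 days into April → 12 April 2054.

12 April 2054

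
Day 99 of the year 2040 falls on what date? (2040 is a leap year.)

2040-04-08

January has 31 days (99 − 31 = 68 remain).
February has 29 days (68 − 29 = 39 remain).
March has 31 days (39 − 31 = 8 remain).
8 into April → April 8.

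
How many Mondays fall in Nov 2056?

4

Nov 1, 2056 is a Wednesday; the first Monday on or after it is Nov 6, 2056 (5 days later).
From Nov 6, 2056 to Nov 30, 2056 is 30 − 6 = 24 days.
24 ÷ 7 = 3 full weeks with remainder 3, so 3 more Mondays after the first → 4.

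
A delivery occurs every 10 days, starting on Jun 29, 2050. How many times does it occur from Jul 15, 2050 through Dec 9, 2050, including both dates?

15

Occurrences land 10·i days after Jun 29, 2050 for i = 0, 1, 2, …
Jul 15, 2050 is 16 days after the start; 16 ÷ 10 = 1 remainder 6; since the remainder is 6, round up to i = 2. First occurrence in the window: #3 on Jul 19, 2050 (2×10 = 20 days in).
Dec 9, 2050 is 163 days after the start; 163 ÷ 10 = 16 remainder 3. Last occurrence in the window: #17 on Dec 6, 2050.
Occurrences #3 through #17: 15 in total.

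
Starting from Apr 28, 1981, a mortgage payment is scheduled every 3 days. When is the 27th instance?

Jul 15, 1981

The 27th occurrence is 26 intervals after the first: 26 × 3 = 78 days after Apr 28, 1981.
Apr has 30 days — 2 days to the end of Apr leaves 76.
May has 31 days (45 left).
Jun has 30 days (15 left).
15 days into Jul → Jul 15, 1981.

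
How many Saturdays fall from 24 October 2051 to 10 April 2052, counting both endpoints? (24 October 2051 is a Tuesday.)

24 October 2051 is a Tuesday; the first Saturday on or after it is 28 October 2051 (4 days later).
From 28 October 2051 to 10 April 2052: 3 + 30 + 31 + 31 + 29 + 31 + 10 = 165 days (rest of October, November, December, January, February, March, April).
165 ÷ 7 = 23 full weeks with remainder 4, so 23 more Saturdays after the first → 24.

24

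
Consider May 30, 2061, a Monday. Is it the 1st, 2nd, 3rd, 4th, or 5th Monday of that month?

Day 30 falls in week ⌈30/7⌉ of the month.
Days 1–7 hold the 1st Monday, 8–14 the 2nd, 15–21 the 3rd, 22–28 the 4th, 29–31 the 5th.
30 is in the range for the 5th.

5th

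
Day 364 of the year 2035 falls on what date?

January has 31 days (364 − 31 = 333 remain).
February has 28 days (333 − 28 = 305 remain).
March has 31 days (305 − 31 = 274 remain).
April has 30 days (274 − 30 = 244 remain).
May has 31 days (244 − 31 = 213 remain).
June has 30 days (213 − 30 = 183 remain).
July has 31 days (183 − 31 = 152 remain).
August has 31 days (152 − 31 = 121 remain).
September has 30 days (121 − 30 = 91 remain).
October has 31 days (91 − 31 = 60 remain).
November has 30 days (60 − 30 = 30 remain).
30 into December → December 30.

2035-12-30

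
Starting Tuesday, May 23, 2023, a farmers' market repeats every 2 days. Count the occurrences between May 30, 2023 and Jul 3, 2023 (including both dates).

17

Occurrences land 2·i days after May 23, 2023 for i = 0, 1, 2, …
May 30, 2023 is 7 days after the start; 7 ÷ 2 = 3 remainder 1; since the remainder is 1, round up to i = 4. First occurrence in the window: #5 on May 31, 2023 (4×2 = 8 days in).
Jul 3, 2023 is 41 days after the start; 41 ÷ 2 = 20 remainder 1. Last occurrence in the window: #21 on Jul 2, 2023.
Occurrences #5 through #21: 17 in total.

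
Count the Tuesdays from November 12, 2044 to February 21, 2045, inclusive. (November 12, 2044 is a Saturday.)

15

November 12, 2044 is a Saturday; the first Tuesday on or after it is November 15, 2044 (3 days later).
From November 15, 2044 to February 21, 2045: 15 + 31 + 31 + 21 = 98 days (rest of November, December, January, February).
98 ÷ 7 = 14 full weeks with remainder 0, so 14 more Tuesdays after the first → 15.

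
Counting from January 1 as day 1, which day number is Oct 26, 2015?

299

Days in months before Oct: 31 + 28 + 31 + 30 + 31 + 30 + 31 + 31 + 30 = 273.
Plus 26 days into Oct → day 299.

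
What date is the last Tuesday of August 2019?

August 27, 2019

The first Tuesday of August 2019 is August 6.
August 2019 has 31 days. Adding weeks: 6, 13, 20, 27 — the last one ≤ 31 is the 27th.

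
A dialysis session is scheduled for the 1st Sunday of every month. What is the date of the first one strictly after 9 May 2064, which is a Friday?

1 June 2064

May 2064 starts on a Thursday, so its 1st Sunday is 4 May 2064 (3 days in).
That is not after 9 May 2064, so look at June 2064.
June 2064 starts on a Sunday, so its 1st Sunday is 1 June 2064.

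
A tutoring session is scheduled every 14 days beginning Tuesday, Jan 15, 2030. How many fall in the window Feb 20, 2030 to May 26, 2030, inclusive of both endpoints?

Occurrences land 14·i days after Jan 15, 2030 for i = 0, 1, 2, …
Feb 20, 2030 is 36 days after the start; 36 ÷ 14 = 2 remainder 8; since the remainder is 8, round up to i = 3. First occurrence in the window: #4 on Feb 26, 2030 (3×14 = 42 days in).
May 26, 2030 is 131 days after the start; 131 ÷ 14 = 9 remainder 5. Last occurrence in the window: #10 on May 21, 2030.
Occurrences #4 through #10: 7 in total.

7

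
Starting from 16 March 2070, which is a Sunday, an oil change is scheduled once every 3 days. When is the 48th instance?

The 48th occurrence is 47 intervals after the first: 47 × 3 = 141 days after 16 March 2070.
March has 31 days — 15 days to the end of March leaves 126.
April has 30 days (96 left).
May has 31 days (65 left).
June has 30 days (35 left).
July has 31 days (4 left).
4 days into August → 4 August 2070.

4 August 2070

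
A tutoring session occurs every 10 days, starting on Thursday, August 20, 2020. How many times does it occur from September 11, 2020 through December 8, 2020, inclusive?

Occurrences land 10·i days after August 20, 2020 for i = 0, 1, 2, …
September 11, 2020 is 22 days after the start; 22 ÷ 10 = 2 remainder 2; since the remainder is 2, round up to i = 3. First occurrence in the window: #4 on September 19, 2020 (3×10 = 30 days in).
December 8, 2020 is 110 days after the start; 110 ÷ 10 = 11 remainder 0. Last occurrence in the window: #12 on December 8, 2020.
Occurrences #4 through #12: 9 in total.

9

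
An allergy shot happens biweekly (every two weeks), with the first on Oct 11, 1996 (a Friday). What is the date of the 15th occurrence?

The 15th occurrence is 14 intervals after the first: 14 × 14 = 196 days after Oct 11, 1996.
Oct has 31 days — 20 days to the end of Oct leaves 176.
Nov has 30 days (146 left).
Dec has 31 days (115 left).
Jan has 31 days (84 left).
Feb has 28 days (56 left).
Mar has 31 days (25 left).
25 days into Apr → Apr 25, 1997.

Apr 25, 1997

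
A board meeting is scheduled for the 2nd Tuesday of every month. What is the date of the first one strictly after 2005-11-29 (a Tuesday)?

November 2005 starts on a Tuesday; its first Tuesday is the 1st, so the 2nd Tuesday is the 8th — 2005-11-08.
That is not after 2005-11-29, so look at December 2005.
December 2005 starts on a Thursday; its first Tuesday is the 6th, so the 2nd Tuesday is the 13th — 2005-12-13.

2005-12-13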